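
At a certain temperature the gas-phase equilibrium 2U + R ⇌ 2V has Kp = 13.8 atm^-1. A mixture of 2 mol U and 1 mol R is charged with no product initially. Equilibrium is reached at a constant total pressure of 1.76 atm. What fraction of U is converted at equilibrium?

Take 2 mol U as basis and let X be its fractional conversion, so ξ = X.
Species balance: n_U = 2 − 2X; n_R = 1 − X; n_V = 2X.
Total moles n_T = 3 − X.
With p_i = (n_i/n_T)P, Kp = p_V^2 / (p_U^2 p_R).
Setting this equal to 13.8 atm^-1 and taking the physical root (0 < X < 1) gives X = 0.654.

X = 0.654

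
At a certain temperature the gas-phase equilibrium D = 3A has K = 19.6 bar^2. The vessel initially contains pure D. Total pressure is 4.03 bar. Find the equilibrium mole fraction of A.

y_A = 0.707

Basis: 1 mol D initially; let X = conversion of D. Extent ξ = X.
At extent ξ: n_D = 1 − X; n_A = 3X.
Summing: n_T = 1 + 2X.
Mole fractions y_i = n_i/n_T; K = p_A^3 / (p_D) with p_i = y_i·P.
This yields a degree-3 equation in X; solving on (0,1), X = 0.446.
Then n_A = 1.34, n_T = 1.89, so y_A = 0.707.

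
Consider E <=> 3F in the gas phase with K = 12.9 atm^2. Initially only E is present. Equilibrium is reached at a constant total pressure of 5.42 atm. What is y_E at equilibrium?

Let X = conversion of E (basis 1 mol E); extent of reaction ξ = X.
Moles: n_E = 1 − X; n_F = 3X.
Total moles n_T = 1 + 2X.
Mole fractions y_i = n_i/n_T; K = p_F^3 / (p_E) with p_i = y_i·P.
Equating to 12.9 atm^2 and solving on 0 < X < 1: X = 0.309.
Then n_E = 0.691, n_T = 1.62, so y_E = 0.427.

y_E = 0.427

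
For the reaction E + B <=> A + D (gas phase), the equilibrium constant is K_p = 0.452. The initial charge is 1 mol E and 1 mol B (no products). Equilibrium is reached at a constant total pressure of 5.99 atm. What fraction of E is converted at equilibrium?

Take 1 mol E as basis and let X be its fractional conversion, so ξ = X.
Mole table: n_E = 1 − X; n_B = 1 − X; n_A = X; n_D = X.
n_T stays at 2 (no change in mole number).
y_i = n_i/n_T, p_i = y_i·P. K_p = p_A p_D / (p_E p_B).
Substituting and setting equal to 0.452 gives a polynomial in X; the root in (0,1) is X = 0.402.

X = 0.402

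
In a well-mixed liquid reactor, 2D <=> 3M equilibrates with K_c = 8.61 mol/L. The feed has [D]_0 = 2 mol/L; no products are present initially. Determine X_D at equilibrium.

Let X = conversion of D; extent ξ = 2X/2 mol/L.
Concentrations: [D] = 2 − 2X; [M] = 3X.
K_c = [M]^3 / ([D]^2).
Setting equal to 8.61 and solving for X on (0,1) gives X = 0.594.

X = 0.594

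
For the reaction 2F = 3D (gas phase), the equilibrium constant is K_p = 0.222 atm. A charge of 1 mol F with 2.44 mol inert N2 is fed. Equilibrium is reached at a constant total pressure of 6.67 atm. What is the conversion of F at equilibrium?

X = 0.267

Take 1 mol F as basis and let X be its fractional conversion, so ξ = 0.5X.
Moles: n_F = 1 − X; n_D = 1.5X; n_I = 2.44 (inert).
Total moles n_T = 3.44 + 0.5X.
With p_i = (n_i/n_T)P, K_p = p_D^3 / (p_F^2).
This yields a degree-3 equation in X; solving on (0,1), X = 0.267.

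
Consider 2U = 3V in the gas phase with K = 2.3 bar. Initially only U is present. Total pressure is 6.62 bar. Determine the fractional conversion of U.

X = 0.366

Take 1 mol U as basis and let X be its fractional conversion, so ξ = 0.5X.
Species balance: n_U = 1 − X; n_V = 1.5X.
Summing: n_T = 1 + 0.5X.
Mole fractions y_i = n_i/n_T; K = p_V^3 / (p_U^2) with p_i = y_i·P.
Setting this equal to 2.3 bar and taking the physical root (0 < X < 1) gives X = 0.366.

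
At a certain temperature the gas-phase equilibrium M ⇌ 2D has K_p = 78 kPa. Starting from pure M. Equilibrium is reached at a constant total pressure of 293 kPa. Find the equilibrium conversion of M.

X = 0.250

Take 1 mol M as basis and let X be its fractional conversion, so ξ = X.
Species balance: n_M = 1 − X; n_D = 2X.
n_T = Σnᵢ = 1 + X.
Mole fractions y_i = n_i/n_T; K_p = p_D^2 / (p_M) with p_i = y_i·P.
This yields a degree-2 equation in X; solving on (0,1), X = 0.250.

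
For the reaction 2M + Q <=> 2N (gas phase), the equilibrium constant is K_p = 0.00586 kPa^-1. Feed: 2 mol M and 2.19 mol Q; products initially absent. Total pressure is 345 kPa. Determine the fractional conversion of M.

X = 0.491

Basis: 2 mol M initially; let X = conversion of M. Extent ξ = X.
Mole table: n_M = 2 − 2X; n_Q = 2.19 − X; n_N = 2X.
Summing: n_T = 4.19 − X.
y_i = n_i/n_T, p_i = y_i·P. K_p = p_N^2 / (p_M^2 p_Q).
Substituting and setting equal to 0.00586 kPa^-1 gives a polynomial in X; the root in (0,1) is X = 0.491.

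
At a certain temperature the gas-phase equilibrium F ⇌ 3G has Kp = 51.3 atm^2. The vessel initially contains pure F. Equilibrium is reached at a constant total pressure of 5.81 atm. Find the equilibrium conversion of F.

Take 1 mol F as basis and let X be its fractional conversion, so ξ = X.
Moles: n_F = 1 − X; n_G = 3X.
Summing: n_T = 1 + 2X.
y_i = n_i/n_T, p_i = y_i·P. Kp = p_G^3 / (p_F).
Equating to 51.3 atm^2 and solving on 0 < X < 1: X = 0.483.

X = 0.483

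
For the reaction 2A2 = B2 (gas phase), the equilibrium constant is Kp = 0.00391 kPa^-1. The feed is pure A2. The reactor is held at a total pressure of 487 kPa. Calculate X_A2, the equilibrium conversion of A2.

X = 0.659

Basis: 1 mol A2 initially; let X = conversion of A2. Extent ξ = 0.5X.
Species balance: n_A2 = 1 − X; n_B2 = 0.5X.
Total moles n_T = 1 − 0.5X.
Mole fractions y_i = n_i/n_T; Kp = p_B2 / (p_A2^2) with p_i = y_i·P.
Equating to 0.00391 kPa^-1 and solving on 0 < X < 1: X = 0.659.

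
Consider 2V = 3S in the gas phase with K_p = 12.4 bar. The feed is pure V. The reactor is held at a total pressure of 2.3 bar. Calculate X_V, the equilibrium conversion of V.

X = 0.644

Take 1 mol V as basis and let X be its fractional conversion, so ξ = 0.5X.
Species balance: n_V = 1 − X; n_S = 1.5X.
Summing: n_T = 1 + 0.5X.
y_i = n_i/n_T, p_i = y_i·P. K_p = p_S^3 / (p_V^2).
Setting this equal to 12.4 bar and taking the physical root (0 < X < 1) gives X = 0.644.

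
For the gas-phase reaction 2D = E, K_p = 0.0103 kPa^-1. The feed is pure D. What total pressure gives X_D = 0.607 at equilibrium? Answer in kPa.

Let X = conversion of D (basis 1 mol D); extent of reaction ξ = 0.5X.
Mole table: n_D = 1 − X; n_E = 0.5X.
Summing: n_T = 1 − 0.5X.
K_p = p_E / (p_D^2) with p_i = (n_i/n_T)·P.
At X = 0.607: the mole-fraction product g(X) = Π y_i^ν_i = 1.369. Since K_p = g(X)·P^{-1}, P = (g/K_p)^(1/1) = (1.369/0.0103)^(1/1) = 133 kPa.

P = 133 kPa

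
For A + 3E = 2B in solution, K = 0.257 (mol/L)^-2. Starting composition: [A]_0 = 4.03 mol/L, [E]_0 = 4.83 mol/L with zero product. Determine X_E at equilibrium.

X = 0.636

Let X = conversion of E; extent ξ = 4.83X/3 mol/L.
Concentrations: [A] = 4.03 − 1.61X; [E] = 4.83 − 4.83X; [B] = 3.22X.
K = [B]^2 / ([A] [E]^3).
Setting equal to 0.257 and solving for X on (0,1) gives X = 0.636.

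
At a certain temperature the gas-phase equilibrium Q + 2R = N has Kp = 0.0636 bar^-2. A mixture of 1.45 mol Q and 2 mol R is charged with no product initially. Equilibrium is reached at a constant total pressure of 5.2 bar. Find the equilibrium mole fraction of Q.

Take 2 mol R as basis and let X be its fractional conversion, so ξ = X.
Moles: n_Q = 1.45 − X; n_R = 2 − 2X; n_N = X.
Summing: n_T = 3.45 − 2X.
With p_i = (n_i/n_T)P, Kp = p_N / (p_Q p_R^2).
Equating to 0.0636 bar^-2 and solving on 0 < X < 1: X = 0.385.
Then n_Q = 1.06, n_T = 2.68, so y_Q = 0.397.

y_Q = 0.397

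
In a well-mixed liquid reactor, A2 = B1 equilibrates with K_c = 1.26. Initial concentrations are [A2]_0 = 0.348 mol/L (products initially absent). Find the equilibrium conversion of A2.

Let X = conversion of A2; extent ξ = 0.348·X mol/L.
Concentrations: [A2] = 0.348 − 0.348X; [B1] = 0.348X.
K_c = [B1] / ([A2]).
Equating to 1.26: the physical root is X = 0.558.

X = 0.558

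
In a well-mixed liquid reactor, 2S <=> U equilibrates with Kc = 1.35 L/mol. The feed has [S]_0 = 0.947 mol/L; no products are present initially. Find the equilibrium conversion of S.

X = 0.540

Let X = conversion of S; extent ξ = 0.947X/2 mol/L.
Concentrations: [S] = 0.947 − 0.947X; [U] = 0.473X.
Kc = [U] / ([S]^2).
This equals 1.35 at X = 0.540 (the root in 0 < X < 1).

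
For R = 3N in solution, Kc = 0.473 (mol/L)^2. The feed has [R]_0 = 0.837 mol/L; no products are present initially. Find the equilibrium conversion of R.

X = 0.264

Let X = conversion of R; extent ξ = 0.837·X mol/L.
Concentrations: [R] = 0.837 − 0.837X; [N] = 2.51X.
Kc = [N]^3 / ([R]).
Solving Kc = 0.473 for X ∈ (0,1): X = 0.264.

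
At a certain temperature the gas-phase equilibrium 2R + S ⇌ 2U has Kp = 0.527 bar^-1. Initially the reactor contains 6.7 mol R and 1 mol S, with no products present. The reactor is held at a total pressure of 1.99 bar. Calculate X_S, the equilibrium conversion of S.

Basis: 1 mol S initially; let X = conversion of S. Extent ξ = X.
Moles: n_R = 6.7 − 2X; n_S = 1 − X; n_U = 2X.
Total moles n_T = 7.7 − X.
Mole fractions y_i = n_i/n_T; Kp = p_U^2 / (p_R^2 p_S) with p_i = y_i·P.
This yields a degree-3 equation in X; solving on (0,1), X = 0.634.

X = 0.634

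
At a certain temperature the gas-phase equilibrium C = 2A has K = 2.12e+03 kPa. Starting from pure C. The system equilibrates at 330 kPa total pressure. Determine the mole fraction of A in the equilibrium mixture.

y_A = 0.880

Take 1 mol C as basis and let X be its fractional conversion, so ξ = X.
Species balance: n_C = 1 − X; n_A = 2X.
Total moles n_T = 1 + X.
Mole fractions y_i = n_i/n_T; K = p_A^2 / (p_C) with p_i = y_i·P.
Substituting and setting equal to 2.12e+03 kPa gives a polynomial in X; the root in (0,1) is X = 0.785.
Then n_A = 1.57, n_T = 1.79, so y_A = 0.880.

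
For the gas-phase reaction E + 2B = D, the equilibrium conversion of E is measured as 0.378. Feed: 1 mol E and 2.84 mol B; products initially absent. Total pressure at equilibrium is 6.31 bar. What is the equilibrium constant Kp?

Kp = 0.0334 bar^-2

Take 1 mol E as basis and let X be its fractional conversion, so ξ = X.
Mole table: n_E = 1 − X; n_B = 2.84 − 2X; n_D = X.
Total moles n_T = 3.84 − 2X.
At X = 0.378: n_E = 0.622, n_B = 2.08, n_D = 0.378, n_T = 3.08.
p_i = (n_i/n_T)·P. Kp = p_D / (p_E p_B^2) = 0.0334 bar^-2.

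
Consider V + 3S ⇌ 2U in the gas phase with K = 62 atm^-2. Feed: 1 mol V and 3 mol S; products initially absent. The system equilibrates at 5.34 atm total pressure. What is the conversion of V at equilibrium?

Let X = conversion of V (basis 1 mol V); extent of reaction ξ = X.
At extent ξ: n_V = 1 − X; n_S = 3 − 3X; n_U = 2X.
Summing: n_T = 4 − 2X.
Mole fractions y_i = n_i/n_T; K = p_U^2 / (p_V p_S^3) with p_i = y_i·P.
Equating to 62 atm^-2 and solving on 0 < X < 1: X = 0.866.

X = 0.866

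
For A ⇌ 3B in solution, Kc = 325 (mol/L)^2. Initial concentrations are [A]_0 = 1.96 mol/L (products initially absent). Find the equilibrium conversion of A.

Let X = conversion of A; extent ξ = 1.96·X mol/L.
Concentrations: [A] = 1.96 − 1.96X; [B] = 5.88X.
Kc = [B]^3 / ([A]).
This equals 325 at X = 0.822 (the root in 0 < X < 1).

X = 0.822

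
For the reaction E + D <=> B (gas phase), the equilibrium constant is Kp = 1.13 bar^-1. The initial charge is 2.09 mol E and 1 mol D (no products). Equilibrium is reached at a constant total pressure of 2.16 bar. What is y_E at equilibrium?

y_E = 0.599

Let X = conversion of D (basis 1 mol D); extent of reaction ξ = X.
Moles: n_E = 2.09 − X; n_D = 1 − X; n_B = X.
n_T = Σnᵢ = 3.09 − X.
With p_i = (n_i/n_T)P, Kp = p_B / (p_E p_D).
Setting this equal to 1.13 bar^-1 and taking the physical root (0 < X < 1) gives X = 0.594.
Then n_E = 1.5, n_T = 2.5, so y_E = 0.599.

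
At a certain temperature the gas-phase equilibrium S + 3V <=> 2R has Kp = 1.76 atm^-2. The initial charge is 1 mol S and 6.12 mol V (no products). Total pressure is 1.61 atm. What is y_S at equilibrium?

Basis: 1 mol S initially; let X = conversion of S. Extent ξ = X.
At extent ξ: n_S = 1 − X; n_V = 6.12 − 3X; n_R = 2X.
Summing: n_T = 7.12 − 2X.
With p_i = (n_i/n_T)P, Kp = p_R^2 / (p_S p_V^3).
Equating to 1.76 atm^-2 and solving on 0 < X < 1: X = 0.741.
Then n_S = 0.259, n_T = 5.64, so y_S = 0.046.

y_S = 0.046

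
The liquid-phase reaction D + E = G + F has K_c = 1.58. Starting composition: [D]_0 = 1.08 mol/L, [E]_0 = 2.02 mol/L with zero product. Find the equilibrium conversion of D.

X = 0.717

Let X = conversion of D; extent ξ = 1.08·X mol/L.
Concentrations: [D] = 1.08 − 1.08X; [E] = 2.02 − 1.08X; [G] = 1.08X; [F] = 1.08X.
K_c = [G] [F] / ([D] [E]).
This equals 1.58 at X = 0.717 (the root in 0 < X < 1).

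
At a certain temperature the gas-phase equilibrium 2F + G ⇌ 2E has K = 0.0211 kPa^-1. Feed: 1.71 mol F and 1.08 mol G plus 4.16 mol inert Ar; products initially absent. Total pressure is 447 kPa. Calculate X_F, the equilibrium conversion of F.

Let X = conversion of F (basis 1.71 mol F); extent of reaction ξ = 0.855X.
At extent ξ: n_F = 1.71 − 1.71X; n_G = 1.08 − 0.855X; n_E = 1.71X; n_I = 4.16 (inert).
Total moles n_T = 6.95 − 0.855X.
With p_i = (n_i/n_T)P, K = p_E^2 / (p_F^2 p_G).
Equating to 0.0211 kPa^-1 and solving on 0 < X < 1: X = 0.494.

X = 0.494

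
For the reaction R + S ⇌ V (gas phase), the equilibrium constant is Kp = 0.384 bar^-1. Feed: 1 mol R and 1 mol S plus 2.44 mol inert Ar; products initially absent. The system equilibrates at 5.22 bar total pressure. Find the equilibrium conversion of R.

X = 0.262

Basis: 1 mol R initially; let X = conversion of R. Extent ξ = X.
Moles: n_R = 1 − X; n_S = 1 − X; n_V = X; n_I = 2.44 (inert).
Summing: n_T = 4.44 − X.
With p_i = (n_i/n_T)P, Kp = p_V / (p_R p_S).
Setting this equal to 0.384 bar^-1 and taking the physical root (0 < X < 1) gives X = 0.262.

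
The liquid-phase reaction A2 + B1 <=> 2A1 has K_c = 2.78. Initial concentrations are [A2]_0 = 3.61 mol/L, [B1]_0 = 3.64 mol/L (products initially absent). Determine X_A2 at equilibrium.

X = 0.457

Let X = conversion of A2; extent ξ = 3.61·X mol/L.
Concentrations: [A2] = 3.61 − 3.61X; [B1] = 3.64 − 3.61X; [A1] = 7.22X.
K_c = [A1]^2 / ([A2] [B1]).
Setting equal to 2.78 and solving for X on (0,1) gives X = 0.457.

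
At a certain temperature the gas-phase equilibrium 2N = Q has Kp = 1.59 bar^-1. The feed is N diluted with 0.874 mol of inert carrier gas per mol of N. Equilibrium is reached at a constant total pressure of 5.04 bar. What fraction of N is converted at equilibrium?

Let X = conversion of N (basis 1 mol N); extent of reaction ξ = 0.5X.
Mole table: n_N = 1 − X; n_Q = 0.5X; n_I = 0.874 (inert).
Summing: n_T = 1.87 − 0.5X.
y_i = n_i/n_T, p_i = y_i·P. Kp = p_Q / (p_N^2).
Equating to 1.59 bar^-1 and solving on 0 < X < 1: X = 0.737.

X = 0.737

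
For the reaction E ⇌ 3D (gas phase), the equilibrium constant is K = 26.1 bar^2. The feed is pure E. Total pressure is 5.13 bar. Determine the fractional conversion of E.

Take 1 mol E as basis and let X be its fractional conversion, so ξ = X.
Moles: n_E = 1 − X; n_D = 3X.
n_T = Σnᵢ = 1 + 2X.
With p_i = (n_i/n_T)P, K = p_D^3 / (p_E).
Substituting and setting equal to 26.1 bar^2 gives a polynomial in X; the root in (0,1) is X = 0.416.

X = 0.416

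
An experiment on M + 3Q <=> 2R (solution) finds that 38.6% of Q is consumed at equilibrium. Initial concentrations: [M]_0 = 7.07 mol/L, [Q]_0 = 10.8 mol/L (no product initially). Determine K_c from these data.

K_c = 0.00466 (mol/L)^-2

Let X = conversion of Q.
Concentrations: [M] = 7.07 − 3.6X; [Q] = 10.8 − 10.8X; [R] = 7.2X.
At X = 0.386: [M] = 5.68, [Q] = 6.63, [R] = 2.78.
K_c = [R]^2 / ([M] [Q]^3) = 0.00466 (mol/L)^-2.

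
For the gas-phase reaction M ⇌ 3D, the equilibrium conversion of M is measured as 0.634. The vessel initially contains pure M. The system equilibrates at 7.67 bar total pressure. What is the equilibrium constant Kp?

Let X = conversion of M (basis 1 mol M); extent of reaction ξ = X.
At extent ξ: n_M = 1 − X; n_D = 3X.
Total moles n_T = 1 + 2X.
At X = 0.634: n_M = 0.366, n_D = 1.9, n_T = 2.27.
p_i = (n_i/n_T)·P. Kp = p_D^3 / (p_M) = 215 bar^2.

Kp = 215 bar^2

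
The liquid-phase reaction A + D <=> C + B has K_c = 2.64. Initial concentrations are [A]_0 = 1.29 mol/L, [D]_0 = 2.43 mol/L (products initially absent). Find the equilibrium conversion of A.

X = 0.786

Let X = conversion of A; extent ξ = 1.29·X mol/L.
Concentrations: [A] = 1.29 − 1.29X; [D] = 2.43 − 1.29X; [C] = 1.29X; [B] = 1.29X.
K_c = [C] [B] / ([A] [D]).
This equals 2.64 at X = 0.786 (the root in 0 < X < 1).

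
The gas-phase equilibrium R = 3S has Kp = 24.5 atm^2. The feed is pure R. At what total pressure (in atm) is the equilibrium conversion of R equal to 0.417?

P = 4.95 atm

Take 1 mol R as basis and let X be its fractional conversion, so ξ = X.
Mole table: n_R = 1 − X; n_S = 3X.
Total moles n_T = 1 + 2X.
Kp = p_S^3 / (p_R) with p_i = (n_i/n_T)·P.
At X = 0.417: the mole-fraction product g(X) = Π y_i^ν_i = 0.9984. Since Kp = g(X)·P^{2}, P = (Kp/g)^(1/2) = (24.5/0.9984)^(1/2) = 4.95 atm.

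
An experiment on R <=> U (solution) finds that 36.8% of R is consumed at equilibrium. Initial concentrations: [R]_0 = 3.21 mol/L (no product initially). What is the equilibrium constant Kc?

Kc = 0.582

Let X = conversion of R.
Concentrations: [R] = 3.21 − 3.21X; [U] = 3.21X.
At X = 0.368: [R] = 2.03, [U] = 1.18.
Kc = [U] / ([R]) = 0.582.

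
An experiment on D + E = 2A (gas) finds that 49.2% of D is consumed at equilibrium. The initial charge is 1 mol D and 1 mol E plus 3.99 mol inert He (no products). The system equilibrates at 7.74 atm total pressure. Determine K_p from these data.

Let X = conversion of D (basis 1 mol D); extent of reaction ξ = X.
Species balance: n_D = 1 − X; n_E = 1 − X; n_A = 2X; n_I = 3.99 (inert).
n_T stays at 5.99 (no change in mole number).
At X = 0.492: n_D = 0.508, n_E = 0.508, n_A = 0.984, n_T = 5.99.
p_i = (n_i/n_T)·P. K_p = p_A^2 / (p_D p_E) = 3.75.

K_p = 3.75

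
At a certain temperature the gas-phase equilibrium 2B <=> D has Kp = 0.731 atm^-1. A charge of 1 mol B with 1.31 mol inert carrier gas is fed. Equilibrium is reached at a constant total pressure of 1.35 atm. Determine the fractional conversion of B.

Take 1 mol B as basis and let X be its fractional conversion, so ξ = 0.5X.
At extent ξ: n_B = 1 − X; n_D = 0.5X; n_I = 1.31 (inert).
Summing: n_T = 2.31 − 0.5X.
y_i = n_i/n_T, p_i = y_i·P. Kp = p_D / (p_B^2).
Substituting and setting equal to 0.731 atm^-1 gives a polynomial in X; the root in (0,1) is X = 0.369.

X = 0.369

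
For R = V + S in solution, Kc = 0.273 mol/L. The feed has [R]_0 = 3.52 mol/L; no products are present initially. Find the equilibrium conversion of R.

Let X = conversion of R; extent ξ = 3.52·X mol/L.
Concentrations: [R] = 3.52 − 3.52X; [V] = 3.52X; [S] = 3.52X.
Kc = [V] [S] / ([R]).
Setting equal to 0.273 and solving for X on (0,1) gives X = 0.242.

X = 0.242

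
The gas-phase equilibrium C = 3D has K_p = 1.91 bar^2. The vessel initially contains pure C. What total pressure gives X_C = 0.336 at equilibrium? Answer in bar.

P = 1.86 bar

Take 1 mol C as basis and let X be its fractional conversion, so ξ = X.
Mole table: n_C = 1 − X; n_D = 3X.
n_T = Σnᵢ = 1 + 2X.
K_p = p_D^3 / (p_C) with p_i = (n_i/n_T)·P.
At X = 0.336: the mole-fraction product g(X) = Π y_i^ν_i = 0.5517. Since K_p = g(X)·P^{2}, P = (K_p/g)^(1/2) = (1.91/0.5517)^(1/2) = 1.86 bar.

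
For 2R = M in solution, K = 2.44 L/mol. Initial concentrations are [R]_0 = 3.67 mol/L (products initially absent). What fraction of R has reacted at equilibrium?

Let X = conversion of R; extent ξ = 3.67X/2 mol/L.
Concentrations: [R] = 3.67 − 3.67X; [M] = 1.83X.
K = [M] / ([R]^2).
Solving K = 2.44 for X ∈ (0,1): X = 0.790.

X = 0.790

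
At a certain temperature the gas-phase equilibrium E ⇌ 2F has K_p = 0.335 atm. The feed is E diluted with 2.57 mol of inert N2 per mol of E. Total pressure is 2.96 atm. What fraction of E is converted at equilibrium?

X = 0.280

Basis: 1 mol E initially; let X = conversion of E. Extent ξ = X.
At extent ξ: n_E = 1 − X; n_F = 2X; n_I = 2.57 (inert).
Total moles n_T = 3.57 + X.
Mole fractions y_i = n_i/n_T; K_p = p_F^2 / (p_E) with p_i = y_i·P.
Setting this equal to 0.335 atm and taking the physical root (0 < X < 1) gives X = 0.280.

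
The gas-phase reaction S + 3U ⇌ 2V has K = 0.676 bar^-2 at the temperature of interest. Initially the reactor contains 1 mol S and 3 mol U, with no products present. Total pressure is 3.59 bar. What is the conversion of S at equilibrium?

Basis: 1 mol S initially; let X = conversion of S. Extent ξ = X.
Mole table: n_S = 1 − X; n_U = 3 − 3X; n_V = 2X.
Summing: n_T = 4 − 2X.
Mole fractions y_i = n_i/n_T; K = p_V^2 / (p_S p_U^3) with p_i = y_i·P.
Setting this equal to 0.676 bar^-2 and taking the physical root (0 < X < 1) gives X = 0.545.

X = 0.545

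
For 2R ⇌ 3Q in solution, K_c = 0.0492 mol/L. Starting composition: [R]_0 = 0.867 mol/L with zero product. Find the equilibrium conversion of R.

X = 0.218

Let X = conversion of R; extent ξ = 0.867X/2 mol/L.
Concentrations: [R] = 0.867 − 0.867X; [Q] = 1.3X.
K_c = [Q]^3 / ([R]^2).
Solving K_c = 0.0492 for X ∈ (0,1): X = 0.218.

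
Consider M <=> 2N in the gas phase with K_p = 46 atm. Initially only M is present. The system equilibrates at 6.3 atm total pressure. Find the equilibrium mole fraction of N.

Take 1 mol M as basis and let X be its fractional conversion, so ξ = X.
Mole table: n_M = 1 − X; n_N = 2X.
n_T = Σnᵢ = 1 + X.
y_i = n_i/n_T, p_i = y_i·P. K_p = p_N^2 / (p_M).
Setting this equal to 46 atm and taking the physical root (0 < X < 1) gives X = 0.804.
Then n_N = 1.61, n_T = 1.8, so y_N = 0.891.

y_N = 0.891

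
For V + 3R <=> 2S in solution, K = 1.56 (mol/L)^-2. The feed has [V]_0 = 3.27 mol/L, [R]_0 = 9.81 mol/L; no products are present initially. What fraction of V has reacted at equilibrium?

Let X = conversion of V; extent ξ = 3.27·X mol/L.
Concentrations: [V] = 3.27 − 3.27X; [R] = 9.81 − 9.81X; [S] = 6.54X.
K = [S]^2 / ([V] [R]^3).
Equating to 1.56 (mol/L)^-2: the physical root is X = 0.737.

X = 0.737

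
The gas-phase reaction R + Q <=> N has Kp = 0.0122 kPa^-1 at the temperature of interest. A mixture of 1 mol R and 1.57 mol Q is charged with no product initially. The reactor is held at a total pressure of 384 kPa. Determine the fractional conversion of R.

X = 0.687

Take 1 mol R as basis and let X be its fractional conversion, so ξ = X.
Mole table: n_R = 1 − X; n_Q = 1.57 − X; n_N = X.
Summing: n_T = 2.57 − X.
With p_i = (n_i/n_T)P, Kp = p_N / (p_R p_Q).
This yields a degree-2 equation in X; solving on (0,1), X = 0.687.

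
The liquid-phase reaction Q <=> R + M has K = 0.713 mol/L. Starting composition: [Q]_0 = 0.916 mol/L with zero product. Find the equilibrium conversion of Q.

Let X = conversion of Q; extent ξ = 0.916·X mol/L.
Concentrations: [Q] = 0.916 − 0.916X; [R] = 0.916X; [M] = 0.916X.
K = [R] [M] / ([Q]).
This equals 0.713 at X = 0.575 (the root in 0 < X < 1).

X = 0.575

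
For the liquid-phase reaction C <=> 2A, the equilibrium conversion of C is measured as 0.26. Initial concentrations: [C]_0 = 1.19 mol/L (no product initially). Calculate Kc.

Kc = 0.435 mol/L

Let X = conversion of C.
Concentrations: [C] = 1.19 − 1.19X; [A] = 2.38X.
At X = 0.26: [C] = 0.881, [A] = 0.619.
Kc = [A]^2 / ([C]) = 0.435 mol/L.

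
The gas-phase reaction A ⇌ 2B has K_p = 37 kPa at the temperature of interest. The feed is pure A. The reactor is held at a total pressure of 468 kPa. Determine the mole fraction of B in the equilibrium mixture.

Take 1 mol A as basis and let X be its fractional conversion, so ξ = X.
At extent ξ: n_A = 1 − X; n_B = 2X.
Total moles n_T = 1 + X.
Mole fractions y_i = n_i/n_T; K_p = p_B^2 / (p_A) with p_i = y_i·P.
Equating to 37 kPa and solving on 0 < X < 1: X = 0.139.
Then n_B = 0.278, n_T = 1.14, so y_B = 0.244.

y_B = 0.244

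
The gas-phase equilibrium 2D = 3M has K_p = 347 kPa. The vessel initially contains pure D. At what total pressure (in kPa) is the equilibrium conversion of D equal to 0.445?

P = 439 kPa

Let X = conversion of D (basis 1 mol D); extent of reaction ξ = 0.5X.
At extent ξ: n_D = 1 − X; n_M = 1.5X.
Summing: n_T = 1 + 0.5X.
K_p = p_M^3 / (p_D^2) with p_i = (n_i/n_T)·P.
At X = 0.445: the mole-fraction product g(X) = Π y_i^ν_i = 0.7898. Since K_p = g(X)·P^{1}, P = (K_p/g)^(1/1) = (347/0.7898)^(1/1) = 439 kPa.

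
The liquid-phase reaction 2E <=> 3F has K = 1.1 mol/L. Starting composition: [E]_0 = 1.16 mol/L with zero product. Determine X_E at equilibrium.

Let X = conversion of E; extent ξ = 1.16X/2 mol/L.
Concentrations: [E] = 1.16 − 1.16X; [F] = 1.74X.
K = [F]^3 / ([E]^2).
This equals 1.1 at X = 0.443 (the root in 0 < X < 1).

X = 0.443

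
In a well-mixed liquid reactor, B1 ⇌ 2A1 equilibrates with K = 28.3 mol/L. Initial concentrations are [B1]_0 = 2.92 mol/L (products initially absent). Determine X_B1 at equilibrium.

X = 0.761

Let X = conversion of B1; extent ξ = 2.92·X mol/L.
Concentrations: [B1] = 2.92 − 2.92X; [A1] = 5.84X.
K = [A1]^2 / ([B1]).
Solving K = 28.3 for X ∈ (0,1): X = 0.761.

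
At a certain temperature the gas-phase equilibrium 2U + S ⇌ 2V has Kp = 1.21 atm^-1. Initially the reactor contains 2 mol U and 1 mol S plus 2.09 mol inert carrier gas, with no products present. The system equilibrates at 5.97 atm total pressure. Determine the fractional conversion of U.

X = 0.475

Take 2 mol U as basis and let X be its fractional conversion, so ξ = X.
Species balance: n_U = 2 − 2X; n_S = 1 − X; n_V = 2X; n_I = 2.09 (inert).
n_T = Σnᵢ = 5.09 − X.
With p_i = (n_i/n_T)P, Kp = p_V^2 / (p_U^2 p_S).
Setting this equal to 1.21 atm^-1 and taking the physical root (0 < X < 1) gives X = 0.475.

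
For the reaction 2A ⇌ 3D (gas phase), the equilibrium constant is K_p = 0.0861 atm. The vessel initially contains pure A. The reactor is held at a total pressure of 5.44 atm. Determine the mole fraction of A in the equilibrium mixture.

Let X = conversion of A (basis 1 mol A); extent of reaction ξ = 0.5X.
Mole table: n_A = 1 − X; n_D = 1.5X.
n_T = Σnᵢ = 1 + 0.5X.
Mole fractions y_i = n_i/n_T; K_p = p_D^3 / (p_A^2) with p_i = y_i·P.
Equating to 0.0861 atm and solving on 0 < X < 1: X = 0.154.
Then n_A = 0.846, n_T = 1.08, so y_A = 0.786.

y_A = 0.786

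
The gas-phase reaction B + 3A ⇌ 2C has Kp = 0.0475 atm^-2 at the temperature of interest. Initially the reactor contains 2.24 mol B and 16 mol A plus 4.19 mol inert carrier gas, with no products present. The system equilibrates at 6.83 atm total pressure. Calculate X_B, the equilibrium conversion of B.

X = 0.627

Let X = conversion of B (basis 2.24 mol B); extent of reaction ξ = 2.24X.
Species balance: n_B = 2.24 − 2.24X; n_A = 16 − 6.72X; n_C = 4.48X; n_I = 4.19 (inert).
n_T = Σnᵢ = 22.4 − 4.48X.
Mole fractions y_i = n_i/n_T; Kp = p_C^2 / (p_B p_A^3) with p_i = y_i·P.
Setting this equal to 0.0475 atm^-2 and taking the physical root (0 < X < 1) gives X = 0.627.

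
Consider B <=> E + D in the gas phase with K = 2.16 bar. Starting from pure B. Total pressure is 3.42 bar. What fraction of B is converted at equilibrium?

X = 0.622

Take 1 mol B as basis and let X be its fractional conversion, so ξ = X.
Species balance: n_B = 1 − X; n_E = X; n_D = X.
Total moles n_T = 1 + X.
Mole fractions y_i = n_i/n_T; K = p_E p_D / (p_B) with p_i = y_i·P.
Equating to 2.16 bar and solving on 0 < X < 1: X = 0.622.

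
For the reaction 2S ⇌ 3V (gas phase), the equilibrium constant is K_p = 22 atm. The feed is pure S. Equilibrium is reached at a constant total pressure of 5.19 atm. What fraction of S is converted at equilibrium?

X = 0.620

Let X = conversion of S (basis 1 mol S); extent of reaction ξ = 0.5X.
Species balance: n_S = 1 − X; n_V = 1.5X.
Total moles n_T = 1 + 0.5X.
y_i = n_i/n_T, p_i = y_i·P. K_p = p_V^3 / (p_S^2).
Substituting and setting equal to 22 atm gives a polynomial in X; the root in (0,1) is X = 0.620.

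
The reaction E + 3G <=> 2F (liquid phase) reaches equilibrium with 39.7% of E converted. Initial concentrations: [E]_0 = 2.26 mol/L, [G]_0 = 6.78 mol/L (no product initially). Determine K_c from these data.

K_c = 0.0346 (mol/L)^-2

Let X = conversion of E.
Concentrations: [E] = 2.26 − 2.26X; [G] = 6.78 − 6.78X; [F] = 4.52X.
At X = 0.397: [E] = 1.36, [G] = 4.09, [F] = 1.79.
K_c = [F]^2 / ([E] [G]^3) = 0.0346 (mol/L)^-2.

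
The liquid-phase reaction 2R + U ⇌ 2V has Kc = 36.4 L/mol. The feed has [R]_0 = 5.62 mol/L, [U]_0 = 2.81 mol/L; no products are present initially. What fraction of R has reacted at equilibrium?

X = 0.814

Let X = conversion of R; extent ξ = 5.62X/2 mol/L.
Concentrations: [R] = 5.62 − 5.62X; [U] = 2.81 − 2.81X; [V] = 5.62X.
Kc = [V]^2 / ([R]^2 [U]).
This equals 36.4 at X = 0.814 (the root in 0 < X < 1).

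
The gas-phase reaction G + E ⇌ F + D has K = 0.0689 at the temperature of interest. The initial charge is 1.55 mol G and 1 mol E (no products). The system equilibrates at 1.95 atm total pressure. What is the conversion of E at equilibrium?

Let X = conversion of E (basis 1 mol E); extent of reaction ξ = X.
At extent ξ: n_G = 1.55 − X; n_E = 1 − X; n_F = X; n_D = X.
Total moles n_T = 2.55 (Δν = 0, constant).
Mole fractions y_i = n_i/n_T; K = p_F p_D / (p_G p_E) with p_i = y_i·P.
This yields a degree-2 equation in X; solving on (0,1), X = 0.257.

X = 0.257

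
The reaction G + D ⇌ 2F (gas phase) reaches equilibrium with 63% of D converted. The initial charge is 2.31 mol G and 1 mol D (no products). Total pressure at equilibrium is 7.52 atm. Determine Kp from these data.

Take 1 mol D as basis and let X be its fractional conversion, so ξ = X.
Mole table: n_G = 2.31 − X; n_D = 1 − X; n_F = 2X.
Total moles n_T = 3.31 (Δν = 0, constant).
At X = 0.63: n_G = 1.68, n_D = 0.37, n_F = 1.26, n_T = 3.31.
p_i = (n_i/n_T)·P. Kp = p_F^2 / (p_G p_D) = 2.55.

Kp = 2.55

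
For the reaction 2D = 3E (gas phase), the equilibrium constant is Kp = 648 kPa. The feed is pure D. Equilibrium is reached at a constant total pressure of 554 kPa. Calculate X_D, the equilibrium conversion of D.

Let X = conversion of D (basis 1 mol D); extent of reaction ξ = 0.5X.
Mole table: n_D = 1 − X; n_E = 1.5X.
Summing: n_T = 1 + 0.5X.
y_i = n_i/n_T, p_i = y_i·P. Kp = p_E^3 / (p_D^2).
Equating to 648 kPa and solving on 0 < X < 1: X = 0.485.

X = 0.485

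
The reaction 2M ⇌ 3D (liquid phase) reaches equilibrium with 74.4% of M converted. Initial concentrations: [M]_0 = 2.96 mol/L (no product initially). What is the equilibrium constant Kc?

Kc = 62.8 mol/L

Let X = conversion of M.
Concentrations: [M] = 2.96 − 2.96X; [D] = 4.44X.
At X = 0.744: [M] = 0.758, [D] = 3.3.
Kc = [D]^3 / ([M]^2) = 62.8 mol/L.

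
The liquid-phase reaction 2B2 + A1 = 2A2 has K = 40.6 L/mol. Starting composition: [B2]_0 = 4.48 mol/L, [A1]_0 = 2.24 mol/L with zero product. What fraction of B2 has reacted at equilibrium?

X = 0.807

Let X = conversion of B2; extent ξ = 4.48X/2 mol/L.
Concentrations: [B2] = 4.48 − 4.48X; [A1] = 2.24 − 2.24X; [A2] = 4.48X.
K = [A2]^2 / ([B2]^2 [A1]).
Equating to 40.6 L/mol: the physical root is X = 0.807.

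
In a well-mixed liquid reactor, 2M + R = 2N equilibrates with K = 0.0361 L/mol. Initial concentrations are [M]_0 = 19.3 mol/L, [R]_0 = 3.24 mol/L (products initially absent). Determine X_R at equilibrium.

X = 0.554

Let X = conversion of R; extent ξ = 3.24·X mol/L.
Concentrations: [M] = 19.3 − 6.48X; [R] = 3.24 − 3.24X; [N] = 6.48X.
K = [N]^2 / ([M]^2 [R]).
Equating to 0.0361 L/mol: the physical root is X = 0.554.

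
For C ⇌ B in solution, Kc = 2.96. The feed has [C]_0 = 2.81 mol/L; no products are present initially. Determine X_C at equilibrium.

X = 0.747

Let X = conversion of C; extent ξ = 2.81·X mol/L.
Concentrations: [C] = 2.81 − 2.81X; [B] = 2.81X.
Kc = [B] / ([C]).
Equating to 2.96: the physical root is X = 0.747.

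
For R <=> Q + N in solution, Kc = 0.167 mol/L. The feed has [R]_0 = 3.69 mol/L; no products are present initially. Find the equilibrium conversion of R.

X = 0.191

Let X = conversion of R; extent ξ = 3.69·X mol/L.
Concentrations: [R] = 3.69 − 3.69X; [Q] = 3.69X; [N] = 3.69X.
Kc = [Q] [N] / ([R]).
Equating to 0.167 mol/L: the physical root is X = 0.191.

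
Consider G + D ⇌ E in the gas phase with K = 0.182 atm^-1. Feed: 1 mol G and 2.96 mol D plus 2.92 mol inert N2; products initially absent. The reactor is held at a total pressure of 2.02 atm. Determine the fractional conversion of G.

X = 0.133

Take 1 mol G as basis and let X be its fractional conversion, so ξ = X.
Mole table: n_G = 1 − X; n_D = 2.96 − X; n_E = X; n_I = 2.92 (inert).
n_T = Σnᵢ = 6.88 − X.
Mole fractions y_i = n_i/n_T; K = p_E / (p_G p_D) with p_i = y_i·P.
Setting this equal to 0.182 atm^-1 and taking the physical root (0 < X < 1) gives X = 0.133.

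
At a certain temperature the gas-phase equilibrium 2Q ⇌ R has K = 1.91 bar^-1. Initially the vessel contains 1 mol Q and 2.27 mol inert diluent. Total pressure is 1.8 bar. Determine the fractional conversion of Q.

Let X = conversion of Q (basis 1 mol Q); extent of reaction ξ = 0.5X.
Mole table: n_Q = 1 − X; n_R = 0.5X; n_I = 2.27 (inert).
n_T = Σnᵢ = 3.27 − 0.5X.
With p_i = (n_i/n_T)P, K = p_R / (p_Q^2).
Equating to 1.91 bar^-1 and solving on 0 < X < 1: X = 0.522.

X = 0.522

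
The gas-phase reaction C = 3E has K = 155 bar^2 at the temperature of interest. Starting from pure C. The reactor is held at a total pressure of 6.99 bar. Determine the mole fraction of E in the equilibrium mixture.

Take 1 mol C as basis and let X be its fractional conversion, so ξ = X.
Mole table: n_C = 1 − X; n_E = 3X.
Total moles n_T = 1 + 2X.
With p_i = (n_i/n_T)P, K = p_E^3 / (p_C).
Setting this equal to 155 bar^2 and taking the physical root (0 < X < 1) gives X = 0.609.
Then n_E = 1.83, n_T = 2.22, so y_E = 0.824.

y_E = 0.824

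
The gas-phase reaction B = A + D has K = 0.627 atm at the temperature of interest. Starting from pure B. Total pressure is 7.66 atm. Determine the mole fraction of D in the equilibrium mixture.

y_D = 0.216

Let X = conversion of B (basis 1 mol B); extent of reaction ξ = X.
Species balance: n_B = 1 − X; n_A = X; n_D = X.
Total moles n_T = 1 + X.
y_i = n_i/n_T, p_i = y_i·P. K = p_A p_D / (p_B).
Setting this equal to 0.627 atm and taking the physical root (0 < X < 1) gives X = 0.275.
Then n_D = 0.275, n_T = 1.28, so y_D = 0.216.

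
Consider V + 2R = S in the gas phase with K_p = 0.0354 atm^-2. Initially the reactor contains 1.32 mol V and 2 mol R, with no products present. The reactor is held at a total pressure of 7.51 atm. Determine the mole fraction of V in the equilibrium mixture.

Let X = conversion of R (basis 2 mol R); extent of reaction ξ = X.
Species balance: n_V = 1.32 − X; n_R = 2 − 2X; n_S = X.
Summing: n_T = 3.32 − 2X.
With p_i = (n_i/n_T)P, K_p = p_S / (p_V p_R^2).
Substituting and setting equal to 0.0354 atm^-2 gives a polynomial in X; the root in (0,1) is X = 0.408.
Then n_V = 0.912, n_T = 2.5, so y_V = 0.364.

y_V = 0.364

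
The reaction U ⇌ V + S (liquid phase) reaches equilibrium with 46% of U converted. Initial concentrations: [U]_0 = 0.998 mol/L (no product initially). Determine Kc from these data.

Kc = 0.391 mol/L

Let X = conversion of U.
Concentrations: [U] = 0.998 − 0.998X; [V] = 0.998X; [S] = 0.998X.
At X = 0.46: [U] = 0.539, [V] = 0.459, [S] = 0.459.
Kc = [V] [S] / ([U]) = 0.391 mol/L.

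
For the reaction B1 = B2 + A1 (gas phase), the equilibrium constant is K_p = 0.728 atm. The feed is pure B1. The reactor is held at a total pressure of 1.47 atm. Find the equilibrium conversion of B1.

Take 1 mol B1 as basis and let X be its fractional conversion, so ξ = X.
Mole table: n_B1 = 1 − X; n_B2 = X; n_A1 = X.
Total moles n_T = 1 + X.
y_i = n_i/n_T, p_i = y_i·P. K_p = p_B2 p_A1 / (p_B1).
Setting this equal to 0.728 atm and taking the physical root (0 < X < 1) gives X = 0.576.

X = 0.576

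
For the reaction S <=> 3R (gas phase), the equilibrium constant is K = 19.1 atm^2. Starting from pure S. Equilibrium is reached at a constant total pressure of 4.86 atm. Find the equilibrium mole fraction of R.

Take 1 mol S as basis and let X be its fractional conversion, so ξ = X.
At extent ξ: n_S = 1 − X; n_R = 3X.
Summing: n_T = 1 + 2X.
With p_i = (n_i/n_T)P, K = p_R^3 / (p_S).
Equating to 19.1 atm^2 and solving on 0 < X < 1: X = 0.387.
Then n_R = 1.16, n_T = 1.77, so y_R = 0.654.

y_R = 0.654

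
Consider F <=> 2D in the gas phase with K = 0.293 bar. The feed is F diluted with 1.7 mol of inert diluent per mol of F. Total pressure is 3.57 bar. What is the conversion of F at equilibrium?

X = 0.217

Let X = conversion of F (basis 1 mol F); extent of reaction ξ = X.
Moles: n_F = 1 − X; n_D = 2X; n_I = 1.7 (inert).
Total moles n_T = 2.7 + X.
With p_i = (n_i/n_T)P, K = p_D^2 / (p_F).
Equating to 0.293 bar and solving on 0 < X < 1: X = 0.217.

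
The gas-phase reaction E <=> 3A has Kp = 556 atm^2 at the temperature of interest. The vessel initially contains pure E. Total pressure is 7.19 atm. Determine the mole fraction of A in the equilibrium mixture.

y_A = 0.926

Take 1 mol E as basis and let X be its fractional conversion, so ξ = X.
Species balance: n_E = 1 − X; n_A = 3X.
n_T = Σnᵢ = 1 + 2X.
Mole fractions y_i = n_i/n_T; Kp = p_A^3 / (p_E) with p_i = y_i·P.
Substituting and setting equal to 556 atm^2 gives a polynomial in X; the root in (0,1) is X = 0.807.
Then n_A = 2.42, n_T = 2.61, so y_A = 0.926.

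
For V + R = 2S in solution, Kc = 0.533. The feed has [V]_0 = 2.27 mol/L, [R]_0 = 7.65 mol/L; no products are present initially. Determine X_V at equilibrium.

Let X = conversion of V; extent ξ = 2.27·X mol/L.
Concentrations: [V] = 2.27 − 2.27X; [R] = 7.65 − 2.27X; [S] = 4.54X.
Kc = [S]^2 / ([V] [R]).
This equals 0.533 at X = 0.458 (the root in 0 < X < 1).

X = 0.458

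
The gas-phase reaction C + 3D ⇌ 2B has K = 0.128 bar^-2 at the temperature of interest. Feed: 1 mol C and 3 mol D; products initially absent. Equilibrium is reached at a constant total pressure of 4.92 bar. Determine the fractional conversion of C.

X = 0.448

Take 1 mol C as basis and let X be its fractional conversion, so ξ = X.
Species balance: n_C = 1 − X; n_D = 3 − 3X; n_B = 2X.
n_T = Σnᵢ = 4 − 2X.
Mole fractions y_i = n_i/n_T; K = p_B^2 / (p_C p_D^3) with p_i = y_i·P.
Setting this equal to 0.128 bar^-2 and taking the physical root (0 < X < 1) gives X = 0.448.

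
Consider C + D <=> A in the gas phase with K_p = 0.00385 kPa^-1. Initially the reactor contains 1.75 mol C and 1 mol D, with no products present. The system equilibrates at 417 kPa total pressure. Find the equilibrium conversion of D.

X = 0.474

Basis: 1 mol D initially; let X = conversion of D. Extent ξ = X.
At extent ξ: n_C = 1.75 − X; n_D = 1 − X; n_A = X.
Total moles n_T = 2.75 − X.
Mole fractions y_i = n_i/n_T; K_p = p_A / (p_C p_D) with p_i = y_i·P.
This yields a degree-2 equation in X; solving on (0,1), X = 0.474.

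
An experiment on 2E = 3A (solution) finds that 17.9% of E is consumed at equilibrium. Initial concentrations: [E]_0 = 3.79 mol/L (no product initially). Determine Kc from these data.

Kc = 0.109 mol/L

Let X = conversion of E.
Concentrations: [E] = 3.79 − 3.79X; [A] = 5.69X.
At X = 0.179: [E] = 3.11, [A] = 1.02.
Kc = [A]^3 / ([E]^2) = 0.109 mol/L.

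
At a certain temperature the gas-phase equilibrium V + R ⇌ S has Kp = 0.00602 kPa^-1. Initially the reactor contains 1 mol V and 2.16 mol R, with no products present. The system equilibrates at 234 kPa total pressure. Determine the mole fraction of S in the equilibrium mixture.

Take 1 mol V as basis and let X be its fractional conversion, so ξ = X.
Moles: n_V = 1 − X; n_R = 2.16 − X; n_S = X.
Summing: n_T = 3.16 − X.
Mole fractions y_i = n_i/n_T; Kp = p_S / (p_V p_R) with p_i = y_i·P.
Equating to 0.00602 kPa^-1 and solving on 0 < X < 1: X = 0.470.
Then n_S = 0.47, n_T = 2.69, so y_S = 0.175.

y_S = 0.175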